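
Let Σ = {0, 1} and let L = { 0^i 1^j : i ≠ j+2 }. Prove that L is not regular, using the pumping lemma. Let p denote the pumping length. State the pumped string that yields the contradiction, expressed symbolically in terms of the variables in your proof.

Toward a contradiction, assume L is regular with pumping length p.
Choose w = 0^p 1^{p+p!-2}. Since p ≠ (p+p!-2)+2 = p+p!, w ∈ L; and |w| ≥ p.
The pumping lemma gives a decomposition w = xyz where |xy| ≤ p and y is nonempty.
The first p characters of w are 0's, so xy (and hence y) consists only of 0's. Write y = 0^k, 1 ≤ k ≤ p.
Since 1 ≤ k ≤ p, k divides p!; set t = 1 + p!/k. Then xy^t z has p + (p!/k)·k = p + p! copies of 0. Now the 0-count is p+p! and (1-count)+2 = (p+p!-2)+2 = p+p!, so i ≠ j+2 fails. So xy^t z = 0^{p+p!} 1^{p+p!-2} ∉ L.
This contradicts the pumping lemma, so L is not regular.

0^{p+p!} 1^{p+p!-2}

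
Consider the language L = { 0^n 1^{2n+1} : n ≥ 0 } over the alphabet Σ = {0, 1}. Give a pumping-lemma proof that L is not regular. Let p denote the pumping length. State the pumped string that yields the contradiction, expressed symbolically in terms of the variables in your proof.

0^{p+k} 1^{2p+1}

Assume L is regular. Let p be the pumping length given by the pumping lemma.
Choose w = 0^p 1^{2p+1}, which is in L with |w| = 3p+1 ≥ p.
By the pumping lemma, w = xyz with |xy| ≤ p and |y| ≥ 1.
Since the first p symbols of w are all 0's and |xy| ≤ p, y lies entirely in the leading 0-block: y = 0^k for some k with 1 ≤ k ≤ p.
Pump with i = 2: xy^2z = 0^{p+k} 1^{2p+1}. For this to lie in L we would need 2p+1 = 2(p+k)+1, which forces k = 0. But k ≥ 1, so xy^2z ∉ L.
This is a contradiction; hence L is not regular.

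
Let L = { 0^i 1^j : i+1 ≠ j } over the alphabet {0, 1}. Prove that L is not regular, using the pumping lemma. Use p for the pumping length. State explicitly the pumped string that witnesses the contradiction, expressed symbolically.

0^{p+p!} 1^{p+p!+1}

Assume L is regular; let p be its pumping constant.
Choose w = 0^p 1^{p+p!+1}. Since p ≠ (p+p!+1)-1 = p+p!, w ∈ L; and |w| ≥ p.
Write w = xyz as guaranteed by the lemma, with |xy| ≤ p and |y| > 0.
Because |xy| ≤ p and w begins with p copies of 0, we have y = 0^k with 1 ≤ k ≤ p.
Since 1 ≤ k ≤ p, k divides p!; set t = 1 + p!/k. Then xy^t z has p + (p!/k)·k = p + p! copies of 0. Now the 0-count is p+p! and (1-count)-1 = (p+p!+1)-1 = p+p!, so i+1 ≠ j fails. So xy^t z = 0^{p+p!} 1^{p+p!+1} ∉ L.
This is a contradiction; hence L is not regular.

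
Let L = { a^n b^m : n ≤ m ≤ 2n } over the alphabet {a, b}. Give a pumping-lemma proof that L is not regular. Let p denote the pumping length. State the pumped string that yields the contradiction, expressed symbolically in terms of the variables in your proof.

Suppose for contradiction that L is regular, and let p be the pumping length.
Take w = a^p b^p ∈ L (since p ≤ p ≤ 2p), with |w| = 2p ≥ p.
By the pumping lemma, w = xyz with |xy| ≤ p and |y| ≥ 1.
The first p characters of w are a's, so xy (and hence y) consists only of a's. Write y = a^k, 1 ≤ k ≤ p.
Pump with i = 2: xy^2z = a^{p+k} b^p. Now n = p+k > p = m, so the condition n ≤ m fails. Thus xy^2z ∉ L.
Contradiction. Therefore L is not regular.

a^{p+k} b^p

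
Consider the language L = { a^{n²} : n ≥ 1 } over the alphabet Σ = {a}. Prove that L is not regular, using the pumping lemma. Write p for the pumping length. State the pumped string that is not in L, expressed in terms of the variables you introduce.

a^{p²+k}

Suppose for contradiction that L is regular, and let p be the pumping length.
Take w = a^{p²} ∈ L with |w| = p² ≥ p.
The pumping lemma gives a decomposition w = xyz where |xy| ≤ p and |y| > 0.
Then y = a^k for some k with 1 ≤ k ≤ p.
Pump with i = 2: xy^2z = a^{p²+k}. Since 1 ≤ k ≤ p, p² < p²+k ≤ p²+p < (p+1)², so p²+k lies strictly between consecutive squares and is not a perfect square. So xy^2z ∉ L.
This is a contradiction; hence L is not regular.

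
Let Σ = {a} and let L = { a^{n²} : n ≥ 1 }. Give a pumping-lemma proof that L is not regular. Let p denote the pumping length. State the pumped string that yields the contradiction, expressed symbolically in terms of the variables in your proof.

a^{p²+k}

Suppose for contradiction that L is regular, and let p be the pumping length.
Take w = a^{p²} ∈ L with |w| = p² ≥ p.
The pumping lemma gives a decomposition w = xyz where |xy| ≤ p and |y| ≥ 1.
Then y = a^k for some k with 1 ≤ k ≤ p.
Pump with i = 2: xy^2z = a^{p²+k}. Since 1 ≤ k ≤ p, p² < p²+k ≤ p²+p < (p+1)², so p²+k lies strictly between consecutive squares and is not a perfect square. So xy^2z ∉ L.
This contradicts the pumping lemma, so L is not regular.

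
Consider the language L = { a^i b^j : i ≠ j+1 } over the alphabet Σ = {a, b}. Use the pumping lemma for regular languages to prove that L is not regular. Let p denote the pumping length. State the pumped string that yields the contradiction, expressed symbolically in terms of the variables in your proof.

Assume L is regular; let p be its pumping constant.
Choose w = a^p b^{p+p!-1}. Since p ≠ (p+p!-1)+1 = p+p!, w ∈ L; and |w| ≥ p.
By the pumping lemma, w = xyz with |xy| ≤ p and |y| ≥ 1.
Since the first p symbols of w are all a's and |xy| ≤ p, y lies entirely in the leading a-block: y = a^k for some k with 1 ≤ k ≤ p.
Since 1 ≤ k ≤ p, k divides p!; set t = 1 + p!/k. Then xy^t z has p + (p!/k)·k = p + p! copies of a. Now the a-count is p+p! and (b-count)+1 = (p+p!-1)+1 = p+p!, so i ≠ j+1 fails. So xy^t z = a^{p+p!} b^{p+p!-1} ∉ L.
This contradicts the pumping lemma, so L is not regular.

a^{p+p!} b^{p+p!-1}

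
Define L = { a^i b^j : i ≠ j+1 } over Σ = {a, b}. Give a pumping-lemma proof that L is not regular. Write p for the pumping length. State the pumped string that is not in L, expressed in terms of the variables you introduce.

Assume L is regular. Let p be the pumping length given by the pumping lemma.
Choose w = a^p b^{p+p!-1}. Since p ≠ (p+p!-1)+1 = p+p!, w ∈ L; and |w| ≥ p.
The pumping lemma gives a decomposition w = xyz where |xy| ≤ p and y is nonempty.
The first p characters of w are a's, so xy (and hence y) consists only of a's. Write y = a^k, 1 ≤ k ≤ p.
Since 1 ≤ k ≤ p, k divides p!; set t = 1 + p!/k. Then xy^t z has p + (p!/k)·k = p + p! copies of a. Now the a-count is p+p! and (b-count)+1 = (p+p!-1)+1 = p+p!, so i ≠ j+1 fails. So xy^t z = a^{p+p!} b^{p+p!-1} ∉ L.
This contradicts the pumping lemma, so L is not regular.

a^{p+p!} b^{p+p!-1}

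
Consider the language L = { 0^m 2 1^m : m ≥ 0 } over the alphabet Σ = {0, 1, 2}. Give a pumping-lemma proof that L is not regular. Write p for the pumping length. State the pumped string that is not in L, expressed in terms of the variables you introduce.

Assume L is regular; let p be its pumping constant.
Take w = 0^p 2 1^p ∈ L with |w| = 2p+1 ≥ p.
Write w = xyz as guaranteed by the lemma, with |xy| ≤ p and y is nonempty.
Since the first p symbols of w are all 0's and |xy| ≤ p, y lies entirely in the leading 0-block: y = 0^k for some k with 1 ≤ k ≤ p.
Pump with i = 2: xy^2z = 0^{p+k} 2 1^p, which would require p+k = p. But k ≥ 1, so xy^2z ∉ L.
This contradicts the pumping lemma, so L is not regular.

0^{p+k} 2 1^p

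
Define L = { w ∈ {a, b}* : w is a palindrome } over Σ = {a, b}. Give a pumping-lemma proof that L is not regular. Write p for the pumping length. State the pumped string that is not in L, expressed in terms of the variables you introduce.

a^{p+k} b a^p

Assume L is regular. Let p be the pumping length given by the pumping lemma.
Take w = a^p b a^p, a palindrome of length 2p+1 ≥ p.
Write w = xyz as guaranteed by the lemma, with |xy| ≤ p and |y| ≥ 1.
Since the first p symbols of w are all a's and |xy| ≤ p, y lies entirely in the leading a-block: y = a^k for some k with 1 ≤ k ≤ p.
Pump with i = 2: xy^2z = a^{p+k} b a^p. Its reverse is a^p b a^{p+k}, which differs from xy^2z since k ≥ 1. So xy^2z is not a palindrome and xy^2z ∉ L.
This contradicts the pumping lemma, so L is not regular.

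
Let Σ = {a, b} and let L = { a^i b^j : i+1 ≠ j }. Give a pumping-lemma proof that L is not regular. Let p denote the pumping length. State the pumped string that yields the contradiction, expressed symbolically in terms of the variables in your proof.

Toward a contradiction, assume L is regular with pumping length p.
Choose w = a^p b^{p+p!+1}. Since p ≠ (p+p!+1)-1 = p+p!, w ∈ L; and |w| ≥ p.
By the pumping lemma, w = xyz with |xy| ≤ p and y is nonempty.
Since the first p symbols of w are all a's and |xy| ≤ p, y lies entirely in the leading a-block: y = a^k for some k with 1 ≤ k ≤ p.
Since 1 ≤ k ≤ p, k divides p!; set t = 1 + p!/k. Then xy^t z has p + (p!/k)·k = p + p! copies of a. Now the a-count is p+p! and (b-count)-1 = (p+p!+1)-1 = p+p!, so i+1 ≠ j fails. So xy^t z = a^{p+p!} b^{p+p!+1} ∉ L.
This contradicts the pumping lemma, so L is not regular.

a^{p+p!} b^{p+p!+1}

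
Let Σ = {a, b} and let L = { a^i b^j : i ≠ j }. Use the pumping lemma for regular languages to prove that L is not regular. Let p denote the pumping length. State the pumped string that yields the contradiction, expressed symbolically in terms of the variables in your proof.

Assume L is regular; let p be its pumping constant.
Choose w = a^p b^{p+p!}. Since p ≠ p+p!, w ∈ L; and |w| ≥ p.
The pumping lemma gives a decomposition w = xyz where |xy| ≤ p and |y| > 0.
Since the first p symbols of w are all a's and |xy| ≤ p, y lies entirely in the leading a-block: y = a^k for some k with 1 ≤ k ≤ p.
Since 1 ≤ k ≤ p, k divides p!; set t = 1 + p!/k. Then xy^t z has p + (p!/k)·k = p + p! copies of a. Now the a-count equals the b-count, so i ≠ j fails. So xy^t z = a^{p+p!} b^{p+p!} ∉ L.
Contradiction. Therefore L is not regular.

a^{p+p!} b^{p+p!}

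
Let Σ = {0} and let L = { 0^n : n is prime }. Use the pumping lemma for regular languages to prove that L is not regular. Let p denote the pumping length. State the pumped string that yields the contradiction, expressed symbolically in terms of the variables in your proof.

0^{q(1+k)}

Toward a contradiction, assume L is regular with pumping length p.
Let q be a prime with q ≥ p+2 (infinitely many primes exist), and take w = 0^q ∈ L with |w| = q ≥ p.
Write w = xyz as guaranteed by the lemma, with |xy| ≤ p and y is nonempty.
Then y = 0^k for some k with 1 ≤ k ≤ p.
Since 1 ≤ k ≤ p, |xz| = q-k. Pump with i = q+1: |xy^{q+1}z| = (q-k)+(q+1)k = q+qk = q(1+k), which is composite (both factors ≥ 2). So xy^{q+1}z = 0^{q(1+k)} ∉ L.
Contradiction. Therefore L is not regular.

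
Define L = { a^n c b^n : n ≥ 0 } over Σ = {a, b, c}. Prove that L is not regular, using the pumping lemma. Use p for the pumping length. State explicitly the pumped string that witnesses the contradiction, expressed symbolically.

a^{p+k} c b^p

Toward a contradiction, assume L is regular with pumping length p.
Take w = a^p c b^p ∈ L with |w| = 2p+1 ≥ p.
The pumping lemma gives a decomposition w = xyz where |xy| ≤ p and |y| ≥ 1.
The first p characters of w are a's, so xy (and hence y) consists only of a's. Write y = a^k, 1 ≤ k ≤ p.
Pump with i = 2: xy^2z = a^{p+k} c b^p, which would require p+k = p. But k ≥ 1, so xy^2z ∉ L.
This contradicts the pumping lemma, so L is not regular.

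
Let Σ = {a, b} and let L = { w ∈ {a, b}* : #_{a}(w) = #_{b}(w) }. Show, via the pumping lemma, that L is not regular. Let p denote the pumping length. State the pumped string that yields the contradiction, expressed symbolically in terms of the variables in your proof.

Assume L is regular; let p be its pumping constant.
Choose w = a^p b^p ∈ L with |w| = 2p ≥ p.
Write w = xyz as guaranteed by the lemma, with |xy| ≤ p and y is nonempty.
Since the first p symbols of w are all a's and |xy| ≤ p, y lies entirely in the leading a-block: y = a^k for some k with 1 ≤ k ≤ p.
Pump with i = 2: xy^2z = a^{p+k} b^p has p+k occurrences of a but only p of b. Since k ≥ 1 the counts differ, so xy^2z ∉ L.
This contradicts the pumping lemma, so L is not regular.

a^{p+k} b^p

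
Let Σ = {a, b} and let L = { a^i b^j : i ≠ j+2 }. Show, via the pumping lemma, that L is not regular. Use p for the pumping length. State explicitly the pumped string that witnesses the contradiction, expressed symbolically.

a^{p+p!} b^{p+p!-2}

Suppose for contradiction that L is regular, and let p be the pumping length.
Choose w = a^p b^{p+p!-2}. Since p ≠ (p+p!-2)+2 = p+p!, w ∈ L; and |w| ≥ p.
Write w = xyz as guaranteed by the lemma, with |xy| ≤ p and |y| ≥ 1.
Because |xy| ≤ p and w begins with p copies of a, we have y = a^k with 1 ≤ k ≤ p.
Since 1 ≤ k ≤ p, k divides p!; set t = 1 + p!/k. Then xy^t z has p + (p!/k)·k = p + p! copies of a. Now the a-count is p+p! and (b-count)+2 = (p+p!-2)+2 = p+p!, so i ≠ j+2 fails. So xy^t z = a^{p+p!} b^{p+p!-2} ∉ L.
This contradicts the pumping lemma, so L is not regular.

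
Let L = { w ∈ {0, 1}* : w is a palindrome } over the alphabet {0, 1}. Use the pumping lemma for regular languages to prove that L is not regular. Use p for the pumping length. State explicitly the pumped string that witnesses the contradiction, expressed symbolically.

0^{p+k} 1 0^p

Assume L is regular. Let p be the pumping length given by the pumping lemma.
Take w = 0^p 1 0^p, a palindrome of length 2p+1 ≥ p.
By the pumping lemma, w = xyz with |xy| ≤ p and |y| ≥ 1.
Since the first p symbols of w are all 0's and |xy| ≤ p, y lies entirely in the leading 0-block: y = 0^k for some k with 1 ≤ k ≤ p.
Pump with i = 2: xy^2z = 0^{p+k} 1 0^p. Its reverse is 0^p 1 0^{p+k}, which differs from xy^2z since k ≥ 1. So xy^2z is not a palindrome and xy^2z ∉ L.
Contradiction. Therefore L is not regular.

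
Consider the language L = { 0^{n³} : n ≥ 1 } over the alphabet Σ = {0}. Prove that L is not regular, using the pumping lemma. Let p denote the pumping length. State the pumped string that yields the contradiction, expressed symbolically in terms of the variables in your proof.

0^{p³+k}

Toward a contradiction, assume L is regular with pumping length p.
Take w = 0^{p³} ∈ L with |w| = p³ ≥ p.
By the pumping lemma, w = xyz with |xy| ≤ p and y is nonempty.
Then y = 0^k for some k with 1 ≤ k ≤ p.
Pump with i = 2: xy^2z = 0^{p³+k}. Since 1 ≤ k ≤ p, p³ < p³+k ≤ p³+p < p³+3p²+3p+1 = (p+1)³, so p³+k is not a perfect cube. So xy^2z ∉ L.
This is a contradiction; hence L is not regular.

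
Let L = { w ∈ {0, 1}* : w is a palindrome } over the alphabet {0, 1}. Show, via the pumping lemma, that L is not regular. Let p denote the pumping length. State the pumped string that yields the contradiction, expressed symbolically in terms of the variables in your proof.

Toward a contradiction, assume L is regular with pumping length p.
Take w = 0^p 1 0^p, a palindrome of length 2p+1 ≥ p.
The pumping lemma gives a decomposition w = xyz where |xy| ≤ p and |y| ≥ 1.
The first p characters of w are 0's, so xy (and hence y) consists only of 0's. Write y = 0^k, 1 ≤ k ≤ p.
Pump with i = 2: xy^2z = 0^{p+k} 1 0^p. Its reverse is 0^p 1 0^{p+k}, which differs from xy^2z since k ≥ 1. So xy^2z is not a palindrome and xy^2z ∉ L.
Contradiction. Therefore L is not regular.

0^{p+k} 1 0^p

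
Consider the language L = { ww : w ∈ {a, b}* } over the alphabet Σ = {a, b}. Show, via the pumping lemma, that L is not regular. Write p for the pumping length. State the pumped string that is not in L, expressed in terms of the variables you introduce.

a^{p+k} b^p a^p b^p

Suppose for contradiction that L is regular, and let p be the pumping length.
Take w = a^p b^p a^p b^p = uu where u = a^pb^p; then w ∈ L and |w| = 4p ≥ p.
By the pumping lemma, w = xyz with |xy| ≤ p and |y| > 0.
Since the first p symbols of w are all a's and |xy| ≤ p, y lies entirely in the leading a-block: y = a^k for some k with 1 ≤ k ≤ p.
Pump with i = 2: xy^2z = a^{p+k} b^p a^p b^p, of length 4p+k. Suppose this equals vv. The string starts with a and ends with b, so v does too; thus the boundary between the two copies of v is a b→a transition. There is exactly one such transition, at position 2p+k, so |v| = 2p+k and |vv| = 4p+2k ≠ 4p+k since k ≥ 1. So xy^2z ∉ L.
This contradicts the pumping lemma, so L is not regular.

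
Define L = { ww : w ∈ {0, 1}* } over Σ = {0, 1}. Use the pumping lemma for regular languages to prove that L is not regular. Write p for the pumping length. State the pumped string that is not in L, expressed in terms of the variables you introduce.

Suppose for contradiction that L is regular, and let p be the pumping length.
Take w = 0^p 1^p 0^p 1^p = uu where u = 0^p1^p; then w ∈ L and |w| = 4p ≥ p.
The pumping lemma gives a decomposition w = xyz where |xy| ≤ p and |y| > 0.
Because |xy| ≤ p and w begins with p copies of 0, we have y = 0^k with 1 ≤ k ≤ p.
Pump with i = 2: xy^2z = 0^{p+k} 1^p 0^p 1^p, of length 4p+k. Suppose this equals vv. The string starts with 0 and ends with 1, so v does too; thus the boundary between the two copies of v is a 1→0 transition. There is exactly one such transition, at position 2p+k, so |v| = 2p+k and |vv| = 4p+2k ≠ 4p+k since k ≥ 1. So xy^2z ∉ L.
Contradiction. Therefore L is not regular.

0^{p+k} 1^p 0^p 1^p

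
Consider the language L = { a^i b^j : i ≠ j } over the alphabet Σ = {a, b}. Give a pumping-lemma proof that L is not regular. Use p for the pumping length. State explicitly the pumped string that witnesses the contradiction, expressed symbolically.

a^{p+p!} b^{p+p!}

Assume L is regular. Let p be the pumping length given by the pumping lemma.
Choose w = a^p b^{p+p!}. Since p ≠ p+p!, w ∈ L; and |w| ≥ p.
The pumping lemma gives a decomposition w = xyz where |xy| ≤ p and |y| ≥ 1.
The first p characters of w are a's, so xy (and hence y) consists only of a's. Write y = a^k, 1 ≤ k ≤ p.
Since 1 ≤ k ≤ p, k divides p!; set t = 1 + p!/k. Then xy^t z has p + (p!/k)·k = p + p! copies of a. Now the a-count equals the b-count, so i ≠ j fails. So xy^t z = a^{p+p!} b^{p+p!} ∉ L.
This is a contradiction; hence L is not regular.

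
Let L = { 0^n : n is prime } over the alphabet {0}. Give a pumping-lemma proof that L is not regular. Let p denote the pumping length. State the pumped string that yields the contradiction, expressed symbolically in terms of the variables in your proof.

Toward a contradiction, assume L is regular with pumping length p.
Let q be a prime with q ≥ p+2 (infinitely many primes exist), and take w = 0^q ∈ L with |w| = q ≥ p.
Write w = xyz as guaranteed by the lemma, with |xy| ≤ p and y is nonempty.
Then y = 0^k for some k with 1 ≤ k ≤ p.
Since 1 ≤ k ≤ p, |xz| = q-k. Pump with i = q+1: |xy^{q+1}z| = (q-k)+(q+1)k = q+qk = q(1+k), which is composite (both factors ≥ 2). So xy^{q+1}z = 0^{q(1+k)} ∉ L.
This is a contradiction; hence L is not regular.

0^{q(1+k)}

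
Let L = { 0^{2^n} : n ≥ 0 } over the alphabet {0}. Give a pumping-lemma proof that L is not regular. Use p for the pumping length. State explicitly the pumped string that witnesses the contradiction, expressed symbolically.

0^{2^p+k}

Assume L is regular; let p be its pumping constant.
Take w = 0^{2^p} ∈ L with |w| = 2^p ≥ p.
By the pumping lemma, w = xyz with |xy| ≤ p and |y| > 0.
Then y = 0^k for some k with 1 ≤ k ≤ p.
Pump with i = 2: xy^2z = 0^{2^p+k}. Since 1 ≤ k ≤ p < 2^p, we have 2^p < 2^p+k < 2^{p+1}, so 2^p+k is not a power of 2. So xy^2z ∉ L.
Contradiction. Therefore L is not regular.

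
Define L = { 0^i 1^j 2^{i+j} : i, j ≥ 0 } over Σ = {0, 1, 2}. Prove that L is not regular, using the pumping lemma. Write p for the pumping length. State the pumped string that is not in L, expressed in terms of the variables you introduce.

Assume L is regular. Let p be the pumping length given by the pumping lemma.
Take w = 0^p 1^p 2^{2p} ∈ L (with i=j=p, i+j=2p), |w| = 4p ≥ p.
Write w = xyz as guaranteed by the lemma, with |xy| ≤ p and y is nonempty.
Because |xy| ≤ p and w begins with p copies of 0, we have y = 0^k with 1 ≤ k ≤ p.
Consider xy^2z = 0^{p+k} 1^p 2^{2p}. Now the 0- and 1-counts sum to 2p+k, but the 2-count is 2p ≠ 2p+k. So xy^2z ∉ L.
This contradicts the pumping lemma, so L is not regular.

0^{p+k} 1^p 2^{2p}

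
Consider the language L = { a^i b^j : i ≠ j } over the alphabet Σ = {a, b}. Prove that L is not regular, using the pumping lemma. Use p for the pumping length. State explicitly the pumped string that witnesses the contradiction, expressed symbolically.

a^{p+p!} b^{p+p!}

Assume L is regular. Let p be the pumping length given by the pumping lemma.
Choose w = a^p b^{p+p!}. Since p ≠ p+p!, w ∈ L; and |w| ≥ p.
By the pumping lemma, w = xyz with |xy| ≤ p and |y| > 0.
Because |xy| ≤ p and w begins with p copies of a, we have y = a^k with 1 ≤ k ≤ p.
Since 1 ≤ k ≤ p, k divides p!; set t = 1 + p!/k. Then xy^t z has p + (p!/k)·k = p + p! copies of a. Now the a-count equals the b-count, so i ≠ j fails. So xy^t z = a^{p+p!} b^{p+p!} ∉ L.
Contradiction. Therefore L is not regular.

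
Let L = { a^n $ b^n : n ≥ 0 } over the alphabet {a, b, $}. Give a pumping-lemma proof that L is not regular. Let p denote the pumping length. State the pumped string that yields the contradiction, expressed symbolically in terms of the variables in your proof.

a^{p+k} $ b^p

Suppose for contradiction that L is regular, and let p be the pumping length.
Take w = a^p $ b^p ∈ L with |w| = 2p+1 ≥ p.
The pumping lemma gives a decomposition w = xyz where |xy| ≤ p and y is nonempty.
The first p characters of w are a's, so xy (and hence y) consists only of a's. Write y = a^k, 1 ≤ k ≤ p.
Pump with i = 2: xy^2z = a^{p+k} $ b^p, which would require p+k = p. But k ≥ 1, so xy^2z ∉ L.
Contradiction. Therefore L is not regular.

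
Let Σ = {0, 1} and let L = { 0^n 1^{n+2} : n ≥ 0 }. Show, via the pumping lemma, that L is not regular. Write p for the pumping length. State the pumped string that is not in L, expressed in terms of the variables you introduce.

Assume L is regular. Let p be the pumping length given by the pumping lemma.
Take w = 0^p 1^{p+2}. Then w ∈ L and |w| = 2p+2 ≥ p.
By the pumping lemma, w = xyz with |xy| ≤ p and y is nonempty.
Because |xy| ≤ p and w begins with p copies of 0, we have y = 0^k with 1 ≤ k ≤ p.
Pump with i = 2: xy^2z = 0^{p+k} 1^{p+2}. For this to lie in L we would need p+2 = (p+k)+2, which forces k = 0. But k ≥ 1, so xy^2z ∉ L.
This contradicts the pumping lemma, so L is not regular.

0^{p+k} 1^{p+2}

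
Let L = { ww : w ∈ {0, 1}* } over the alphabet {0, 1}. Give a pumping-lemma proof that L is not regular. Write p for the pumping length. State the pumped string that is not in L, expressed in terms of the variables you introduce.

0^{p+k} 1^p 0^p 1^p

Toward a contradiction, assume L is regular with pumping length p.
Take w = 0^p 1^p 0^p 1^p = uu where u = 0^p1^p; then w ∈ L and |w| = 4p ≥ p.
Write w = xyz as guaranteed by the lemma, with |xy| ≤ p and |y| ≥ 1.
The first p characters of w are 0's, so xy (and hence y) consists only of 0's. Write y = 0^k, 1 ≤ k ≤ p.
Pump with i = 2: xy^2z = 0^{p+k} 1^p 0^p 1^p, of length 4p+k. Suppose this equals vv. The string starts with 0 and ends with 1, so v does too; thus the boundary between the two copies of v is a 1→0 transition. There is exactly one such transition, at position 2p+k, so |v| = 2p+k and |vv| = 4p+2k ≠ 4p+k since k ≥ 1. So xy^2z ∉ L.
This contradicts the pumping lemma, so L is not regular.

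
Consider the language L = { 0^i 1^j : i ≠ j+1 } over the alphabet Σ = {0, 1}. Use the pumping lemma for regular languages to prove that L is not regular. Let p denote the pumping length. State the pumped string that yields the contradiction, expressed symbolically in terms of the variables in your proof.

Toward a contradiction, assume L is regular with pumping length p.
Choose w = 0^p 1^{p+p!-1}. Since p ≠ (p+p!-1)+1 = p+p!, w ∈ L; and |w| ≥ p.
Write w = xyz as guaranteed by the lemma, with |xy| ≤ p and y is nonempty.
Because |xy| ≤ p and w begins with p copies of 0, we have y = 0^k with 1 ≤ k ≤ p.
Since 1 ≤ k ≤ p, k divides p!; set t = 1 + p!/k. Then xy^t z has p + (p!/k)·k = p + p! copies of 0. Now the 0-count is p+p! and (1-count)+1 = (p+p!-1)+1 = p+p!, so i ≠ j+1 fails. So xy^t z = 0^{p+p!} 1^{p+p!-1} ∉ L.
Contradiction. Therefore L is not regular.

0^{p+p!} 1^{p+p!-1}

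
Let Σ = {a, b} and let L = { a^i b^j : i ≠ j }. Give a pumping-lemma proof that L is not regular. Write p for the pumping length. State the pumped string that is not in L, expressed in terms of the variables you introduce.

Assume L is regular. Let p be the pumping length given by the pumping lemma.
Choose w = a^p b^{p+p!}. Since p ≠ p+p!, w ∈ L; and |w| ≥ p.
Write w = xyz as guaranteed by the lemma, with |xy| ≤ p and |y| ≥ 1.
The first p characters of w are a's, so xy (and hence y) consists only of a's. Write y = a^k, 1 ≤ k ≤ p.
Since 1 ≤ k ≤ p, k divides p!; set t = 1 + p!/k. Then xy^t z has p + (p!/k)·k = p + p! copies of a. Now the a-count equals the b-count, so i ≠ j fails. So xy^t z = a^{p+p!} b^{p+p!} ∉ L.
This contradicts the pumping lemma, so L is not regular.

a^{p+p!} b^{p+p!}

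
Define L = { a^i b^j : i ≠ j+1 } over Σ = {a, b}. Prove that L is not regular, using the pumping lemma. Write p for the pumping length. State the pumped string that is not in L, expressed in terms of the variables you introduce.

a^{p+p!} b^{p+p!-1}

Assume L is regular; let p be its pumping constant.
Choose w = a^p b^{p+p!-1}. Since p ≠ (p+p!-1)+1 = p+p!, w ∈ L; and |w| ≥ p.
Write w = xyz as guaranteed by the lemma, with |xy| ≤ p and |y| ≥ 1.
Since the first p symbols of w are all a's and |xy| ≤ p, y lies entirely in the leading a-block: y = a^k for some k with 1 ≤ k ≤ p.
Since 1 ≤ k ≤ p, k divides p!; set t = 1 + p!/k. Then xy^t z has p + (p!/k)·k = p + p! copies of a. Now the a-count is p+p! and (b-count)+1 = (p+p!-1)+1 = p+p!, so i ≠ j+1 fails. So xy^t z = a^{p+p!} b^{p+p!-1} ∉ L.
This is a contradiction; hence L is not regular.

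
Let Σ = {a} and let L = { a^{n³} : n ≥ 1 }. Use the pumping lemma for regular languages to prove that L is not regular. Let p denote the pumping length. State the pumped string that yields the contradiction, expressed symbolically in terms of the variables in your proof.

Assume L is regular; let p be its pumping constant.
Take w = a^{p³} ∈ L with |w| = p³ ≥ p.
By the pumping lemma, w = xyz with |xy| ≤ p and |y| > 0.
Then y = a^k for some k with 1 ≤ k ≤ p.
Pump with i = 2: xy^2z = a^{p³+k}. Since 1 ≤ k ≤ p, p³ < p³+k ≤ p³+p < p³+3p²+3p+1 = (p+1)³, so p³+k is not a perfect cube. So xy^2z ∉ L.
This contradicts the pumping lemma, so L is not regular.

a^{p³+k}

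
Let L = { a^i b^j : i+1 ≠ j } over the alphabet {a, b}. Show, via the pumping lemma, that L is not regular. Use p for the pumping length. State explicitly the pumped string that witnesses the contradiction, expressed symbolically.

a^{p+p!} b^{p+p!+1}

Toward a contradiction, assume L is regular with pumping length p.
Choose w = a^p b^{p+p!+1}. Since p ≠ (p+p!+1)-1 = p+p!, w ∈ L; and |w| ≥ p.
By the pumping lemma, w = xyz with |xy| ≤ p and |y| ≥ 1.
The first p characters of w are a's, so xy (and hence y) consists only of a's. Write y = a^k, 1 ≤ k ≤ p.
Since 1 ≤ k ≤ p, k divides p!; set t = 1 + p!/k. Then xy^t z has p + (p!/k)·k = p + p! copies of a. Now the a-count is p+p! and (b-count)-1 = (p+p!+1)-1 = p+p!, so i+1 ≠ j fails. So xy^t z = a^{p+p!} b^{p+p!+1} ∉ L.
This is a contradiction; hence L is not regular.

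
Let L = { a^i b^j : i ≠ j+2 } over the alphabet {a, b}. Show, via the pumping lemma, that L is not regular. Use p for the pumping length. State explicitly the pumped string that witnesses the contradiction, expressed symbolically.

a^{p+p!} b^{p+p!-2}

Assume L is regular. Let p be the pumping length given by the pumping lemma.
Choose w = a^p b^{p+p!-2}. Since p ≠ (p+p!-2)+2 = p+p!, w ∈ L; and |w| ≥ p.
The pumping lemma gives a decomposition w = xyz where |xy| ≤ p and |y| ≥ 1.
Because |xy| ≤ p and w begins with p copies of a, we have y = a^k with 1 ≤ k ≤ p.
Since 1 ≤ k ≤ p, k divides p!; set t = 1 + p!/k. Then xy^t z has p + (p!/k)·k = p + p! copies of a. Now the a-count is p+p! and (b-count)+2 = (p+p!-2)+2 = p+p!, so i ≠ j+2 fails. So xy^t z = a^{p+p!} b^{p+p!-2} ∉ L.
This contradicts the pumping lemma, so L is not regular.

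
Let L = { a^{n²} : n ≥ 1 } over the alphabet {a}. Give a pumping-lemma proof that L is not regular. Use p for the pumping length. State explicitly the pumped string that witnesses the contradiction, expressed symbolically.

Assume L is regular; let p be its pumping constant.
Take w = a^{p²} ∈ L with |w| = p² ≥ p.
Write w = xyz as guaranteed by the lemma, with |xy| ≤ p and y is nonempty.
Then y = a^k for some k with 1 ≤ k ≤ p.
Pump with i = 2: xy^2z = a^{p²+k}. Since 1 ≤ k ≤ p, p² < p²+k ≤ p²+p < (p+1)², so p²+k lies strictly between consecutive squares and is not a perfect square. So xy^2z ∉ L.
This contradicts the pumping lemma, so L is not regular.

a^{p²+k}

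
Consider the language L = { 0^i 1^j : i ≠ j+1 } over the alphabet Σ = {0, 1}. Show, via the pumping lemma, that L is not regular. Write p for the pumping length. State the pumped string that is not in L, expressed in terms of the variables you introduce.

0^{p+p!} 1^{p+p!-1}

Toward a contradiction, assume L is regular with pumping length p.
Choose w = 0^p 1^{p+p!-1}. Since p ≠ (p+p!-1)+1 = p+p!, w ∈ L; and |w| ≥ p.
The pumping lemma gives a decomposition w = xyz where |xy| ≤ p and |y| ≥ 1.
Because |xy| ≤ p and w begins with p copies of 0, we have y = 0^k with 1 ≤ k ≤ p.
Since 1 ≤ k ≤ p, k divides p!; set t = 1 + p!/k. Then xy^t z has p + (p!/k)·k = p + p! copies of 0. Now the 0-count is p+p! and (1-count)+1 = (p+p!-1)+1 = p+p!, so i ≠ j+1 fails. So xy^t z = 0^{p+p!} 1^{p+p!-1} ∉ L.
This contradicts the pumping lemma, so L is not regular.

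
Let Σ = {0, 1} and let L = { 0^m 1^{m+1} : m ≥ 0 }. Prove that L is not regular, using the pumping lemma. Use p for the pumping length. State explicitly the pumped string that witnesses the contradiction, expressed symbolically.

0^{p+k} 1^{p+1}

Assume L is regular; let p be its pumping constant.
Let w = 0^p 1^{p+1} ∈ L; note |w| = 2p+1 ≥ p.
Write w = xyz as guaranteed by the lemma, with |xy| ≤ p and |y| > 0.
Because |xy| ≤ p and w begins with p copies of 0, we have y = 0^k with 1 ≤ k ≤ p.
Pump with i = 2: xy^2z = 0^{p+k} 1^{p+1}. For this to lie in L we would need p+1 = (p+k)+1, which forces k = 0. But k ≥ 1, so xy^2z ∉ L.
This contradicts the pumping lemma, so L is not regular.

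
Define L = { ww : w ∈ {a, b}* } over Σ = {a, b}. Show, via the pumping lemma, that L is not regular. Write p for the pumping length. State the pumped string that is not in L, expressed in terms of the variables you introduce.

a^{p+k} b^p a^p b^p

Suppose for contradiction that L is regular, and let p be the pumping length.
Take w = a^p b^p a^p b^p = uu where u = a^pb^p; then w ∈ L and |w| = 4p ≥ p.
Write w = xyz as guaranteed by the lemma, with |xy| ≤ p and |y| > 0.
Since the first p symbols of w are all a's and |xy| ≤ p, y lies entirely in the leading a-block: y = a^k for some k with 1 ≤ k ≤ p.
Pump with i = 2: xy^2z = a^{p+k} b^p a^p b^p, of length 4p+k. Suppose this equals vv. The string starts with a and ends with b, so v does too; thus the boundary between the two copies of v is a b→a transition. There is exactly one such transition, at position 2p+k, so |v| = 2p+k and |vv| = 4p+2k ≠ 4p+k since k ≥ 1. So xy^2z ∉ L.
This contradicts the pumping lemma, so L is not regular.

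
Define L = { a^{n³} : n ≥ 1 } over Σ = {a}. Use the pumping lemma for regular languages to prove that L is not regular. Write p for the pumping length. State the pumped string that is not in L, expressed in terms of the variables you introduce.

a^{p³+k}

Assume L is regular. Let p be the pumping length given by the pumping lemma.
Take w = a^{p³} ∈ L with |w| = p³ ≥ p.
The pumping lemma gives a decomposition w = xyz where |xy| ≤ p and |y| ≥ 1.
Then y = a^k for some k with 1 ≤ k ≤ p.
Pump with i = 2: xy^2z = a^{p³+k}. Since 1 ≤ k ≤ p, p³ < p³+k ≤ p³+p < p³+3p²+3p+1 = (p+1)³, so p³+k is not a perfect cube. So xy^2z ∉ L.
This is a contradiction; hence L is not regular.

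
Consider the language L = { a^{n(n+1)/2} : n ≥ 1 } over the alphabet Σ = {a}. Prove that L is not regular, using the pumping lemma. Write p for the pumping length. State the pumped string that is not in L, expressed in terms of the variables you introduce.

Assume L is regular. Let p be the pumping length given by the pumping lemma.
Take w = a^{p(p+1)/2} ∈ L with |w| = p(p+1)/2 ≥ p.
By the pumping lemma, w = xyz with |xy| ≤ p and |y| > 0.
Then y = a^k for some k with 1 ≤ k ≤ p.
Pump with i = 2: xy^2z = a^{p(p+1)/2+k}. Since 1 ≤ k ≤ p, p(p+1)/2 < p(p+1)/2+k ≤ p(p+1)/2+p < (p+1)(p+2)/2, so p(p+1)/2+k is strictly between consecutive triangular numbers. So xy^2z ∉ L.
This contradicts the pumping lemma, so L is not regular.

a^{p(p+1)/2+k}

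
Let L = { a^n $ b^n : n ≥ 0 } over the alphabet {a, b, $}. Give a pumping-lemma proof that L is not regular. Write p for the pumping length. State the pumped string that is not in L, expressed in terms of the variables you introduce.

a^{p+k} $ b^p

Toward a contradiction, assume L is regular with pumping length p.
Take w = a^p $ b^p ∈ L with |w| = 2p+1 ≥ p.
The pumping lemma gives a decomposition w = xyz where |xy| ≤ p and |y| > 0.
Since the first p symbols of w are all a's and |xy| ≤ p, y lies entirely in the leading a-block: y = a^k for some k with 1 ≤ k ≤ p.
Pump with i = 2: xy^2z = a^{p+k} $ b^p, which would require p+k = p. But k ≥ 1, so xy^2z ∉ L.
This contradicts the pumping lemma, so L is not regular.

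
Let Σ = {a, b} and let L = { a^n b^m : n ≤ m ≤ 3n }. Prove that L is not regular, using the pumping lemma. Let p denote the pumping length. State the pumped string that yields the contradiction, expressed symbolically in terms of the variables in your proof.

a^{p+k} b^p

Assume L is regular; let p be its pumping constant.
Take w = a^p b^p ∈ L (since p ≤ p ≤ 3p), with |w| = 2p ≥ p.
By the pumping lemma, w = xyz with |xy| ≤ p and y is nonempty.
Since the first p symbols of w are all a's and |xy| ≤ p, y lies entirely in the leading a-block: y = a^k for some k with 1 ≤ k ≤ p.
Pump with i = 2: xy^2z = a^{p+k} b^p. Now n = p+k > p = m, so the condition n ≤ m fails. Thus xy^2z ∉ L.
This contradicts the pumping lemma, so L is not regular.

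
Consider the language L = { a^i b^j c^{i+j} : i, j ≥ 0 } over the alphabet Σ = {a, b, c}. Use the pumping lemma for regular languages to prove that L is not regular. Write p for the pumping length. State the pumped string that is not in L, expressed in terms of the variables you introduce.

a^{p+k} b^p c^{2p}

Toward a contradiction, assume L is regular with pumping length p.
Take w = a^p b^p c^{2p} ∈ L (with i=j=p, i+j=2p), |w| = 4p ≥ p.
Write w = xyz as guaranteed by the lemma, with |xy| ≤ p and |y| ≥ 1.
Since the first p symbols of w are all a's and |xy| ≤ p, y lies entirely in the leading a-block: y = a^k for some k with 1 ≤ k ≤ p.
Consider xy^2z = a^{p+k} b^p c^{2p}. Now the a- and b-counts sum to 2p+k, but the c-count is 2p ≠ 2p+k. So xy^2z ∉ L.
This is a contradiction; hence L is not regular.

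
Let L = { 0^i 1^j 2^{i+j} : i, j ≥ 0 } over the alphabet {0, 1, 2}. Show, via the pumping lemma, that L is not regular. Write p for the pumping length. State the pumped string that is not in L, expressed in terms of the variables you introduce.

Assume L is regular; let p be its pumping constant.
Take w = 0^p 1^p 2^{2p} ∈ L (with i=j=p, i+j=2p), |w| = 4p ≥ p.
Write w = xyz as guaranteed by the lemma, with |xy| ≤ p and |y| ≥ 1.
The first p characters of w are 0's, so xy (and hence y) consists only of 0's. Write y = 0^k, 1 ≤ k ≤ p.
Consider xy^2z = 0^{p+k} 1^p 2^{2p}. Now the 0- and 1-counts sum to 2p+k, but the 2-count is 2p ≠ 2p+k. So xy^2z ∉ L.
This contradicts the pumping lemma, so L is not regular.

0^{p+k} 1^p 2^{2p}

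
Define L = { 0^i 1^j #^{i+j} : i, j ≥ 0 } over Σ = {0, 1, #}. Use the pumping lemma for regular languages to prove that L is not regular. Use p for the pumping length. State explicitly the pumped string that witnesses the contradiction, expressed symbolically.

Toward a contradiction, assume L is regular with pumping length p.
Take w = 0^p 1^p #^{2p} ∈ L (with i=j=p, i+j=2p), |w| = 4p ≥ p.
By the pumping lemma, w = xyz with |xy| ≤ p and |y| ≥ 1.
The first p characters of w are 0's, so xy (and hence y) consists only of 0's. Write y = 0^k, 1 ≤ k ≤ p.
Consider xy^2z = 0^{p+k} 1^p #^{2p}. Now the 0- and 1-counts sum to 2p+k, but the #-count is 2p ≠ 2p+k. So xy^2z ∉ L.
This contradicts the pumping lemma, so L is not regular.

0^{p+k} 1^p #^{2p}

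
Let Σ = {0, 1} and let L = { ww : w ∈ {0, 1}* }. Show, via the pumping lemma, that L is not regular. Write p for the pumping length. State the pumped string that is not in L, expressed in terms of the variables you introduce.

0^{p+k} 1^p 0^p 1^p

Toward a contradiction, assume L is regular with pumping length p.
Take w = 0^p 1^p 0^p 1^p = uu where u = 0^p1^p; then w ∈ L and |w| = 4p ≥ p.
Write w = xyz as guaranteed by the lemma, with |xy| ≤ p and y is nonempty.
Because |xy| ≤ p and w begins with p copies of 0, we have y = 0^k with 1 ≤ k ≤ p.
Pump with i = 2: xy^2z = 0^{p+k} 1^p 0^p 1^p, of length 4p+k. Suppose this equals vv. The string starts with 0 and ends with 1, so v does too; thus the boundary between the two copies of v is a 1→0 transition. There is exactly one such transition, at position 2p+k, so |v| = 2p+k and |vv| = 4p+2k ≠ 4p+k since k ≥ 1. So xy^2z ∉ L.
Contradiction. Therefore L is not regular.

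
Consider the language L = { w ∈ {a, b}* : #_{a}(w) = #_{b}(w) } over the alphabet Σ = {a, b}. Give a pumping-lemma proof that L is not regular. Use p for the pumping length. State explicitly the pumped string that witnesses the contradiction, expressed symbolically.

a^{p+k} b^p

Assume L is regular; let p be its pumping constant.
Choose w = a^p b^p ∈ L with |w| = 2p ≥ p.
Write w = xyz as guaranteed by the lemma, with |xy| ≤ p and y is nonempty.
The first p characters of w are a's, so xy (and hence y) consists only of a's. Write y = a^k, 1 ≤ k ≤ p.
Pump with i = 2: xy^2z = a^{p+k} b^p has p+k occurrences of a but only p of b. Since k ≥ 1 the counts differ, so xy^2z ∉ L.
This contradicts the pumping lemma, so L is not regular.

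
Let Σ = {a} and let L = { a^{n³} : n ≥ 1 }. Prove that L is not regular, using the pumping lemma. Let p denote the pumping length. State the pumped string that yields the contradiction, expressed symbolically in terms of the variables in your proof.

Assume L is regular. Let p be the pumping length given by the pumping lemma.
Take w = a^{p³} ∈ L with |w| = p³ ≥ p.
By the pumping lemma, w = xyz with |xy| ≤ p and |y| ≥ 1.
Then y = a^k for some k with 1 ≤ k ≤ p.
Pump with i = 2: xy^2z = a^{p³+k}. Since 1 ≤ k ≤ p, p³ < p³+k ≤ p³+p < p³+3p²+3p+1 = (p+1)³, so p³+k is not a perfect cube. So xy^2z ∉ L.
This contradicts the pumping lemma, so L is not regular.

a^{p³+k}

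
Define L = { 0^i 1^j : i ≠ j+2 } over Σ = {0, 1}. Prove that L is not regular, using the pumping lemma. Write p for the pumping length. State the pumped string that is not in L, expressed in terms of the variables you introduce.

Suppose for contradiction that L is regular, and let p be the pumping length.
Choose w = 0^p 1^{p+p!-2}. Since p ≠ (p+p!-2)+2 = p+p!, w ∈ L; and |w| ≥ p.
The pumping lemma gives a decomposition w = xyz where |xy| ≤ p and y is nonempty.
Because |xy| ≤ p and w begins with p copies of 0, we have y = 0^k with 1 ≤ k ≤ p.
Since 1 ≤ k ≤ p, k divides p!; set t = 1 + p!/k. Then xy^t z has p + (p!/k)·k = p + p! copies of 0. Now the 0-count is p+p! and (1-count)+2 = (p+p!-2)+2 = p+p!, so i ≠ j+2 fails. So xy^t z = 0^{p+p!} 1^{p+p!-2} ∉ L.
Contradiction. Therefore L is not regular.

0^{p+p!} 1^{p+p!-2}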